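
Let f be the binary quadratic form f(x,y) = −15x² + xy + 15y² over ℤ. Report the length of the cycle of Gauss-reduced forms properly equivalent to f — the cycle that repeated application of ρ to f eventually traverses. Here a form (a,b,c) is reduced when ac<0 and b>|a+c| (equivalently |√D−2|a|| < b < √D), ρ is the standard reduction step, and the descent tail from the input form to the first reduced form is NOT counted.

D = 901, ⌊√D⌋ = 30
river: ρ → (15,29,-1)
river: ρ → (-1,29,15)
river: ρ → (15,1,-15)
river: ρ → (-15,29,1)
river: ρ → (1,29,-15)
river: ρ → (-15,1,15)
ρ-cycle length = 6 (tail of 0 descent steps not counted)

6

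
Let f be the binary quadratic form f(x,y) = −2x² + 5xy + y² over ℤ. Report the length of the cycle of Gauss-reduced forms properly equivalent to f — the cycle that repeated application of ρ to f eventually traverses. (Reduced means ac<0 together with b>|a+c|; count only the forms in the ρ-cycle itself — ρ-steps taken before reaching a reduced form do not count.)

D = 33, ⌊√D⌋ = 5
river: ρ → (1,5,-2)
river: ρ → (-2,3,3)
river: ρ → (3,3,-2)
river: ρ → (-2,5,1)
ρ-cycle length = 4 (tail of 0 descent steps not counted)

4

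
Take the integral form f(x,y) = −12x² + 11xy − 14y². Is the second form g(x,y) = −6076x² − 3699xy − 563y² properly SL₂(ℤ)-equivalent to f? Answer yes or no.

D₁ = -551, D₂ = -551
f is negative-definite; reduce −f:
−f: reduced (well bottom): (12,-11,14) with a≤c, −a<b≤a
flip sign back: reduced form of f is (-12,11,-14)
g is negative-definite; reduce −g:
−g: flip: (6076,3699,563)→(563,-3699,6076)
−g: translate: b→-321 (≡-3699 mod 1126), so (563,-3699,6076)→(563,-321,46)
−g: flip: (563,-321,46)→(46,321,563)
−g: translate: b→45 (≡321 mod 92), so (46,321,563)→(46,45,14)
−g: flip: (46,45,14)→(14,-45,46)
−g: translate: b→11 (≡-45 mod 28), so (14,-45,46)→(14,11,12)
−g: flip: (14,11,12)→(12,-11,14)
−g: reduced (well bottom): (12,-11,14) with a≤c, −a<b≤a
flip sign back: reduced form of g is (-12,11,-14)
reduced forms (-12, 11, -14) vs (-12, 11, -14) ⇒ equivalent

yes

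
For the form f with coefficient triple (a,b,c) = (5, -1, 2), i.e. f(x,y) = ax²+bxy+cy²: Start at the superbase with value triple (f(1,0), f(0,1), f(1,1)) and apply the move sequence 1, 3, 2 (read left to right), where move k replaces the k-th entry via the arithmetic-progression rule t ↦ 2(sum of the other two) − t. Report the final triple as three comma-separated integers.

start (5,2,6) = (f(1,0),f(0,1),f(1,1))
replace slot 1: 2·(2+6) − 5 = 11 → (11,2,6)
replace slot 3: 2·(11+2) − 6 = 20 → (11,2,20)
replace slot 2: 2·(11+20) − 2 = 60 → (11,60,20)

11,60,20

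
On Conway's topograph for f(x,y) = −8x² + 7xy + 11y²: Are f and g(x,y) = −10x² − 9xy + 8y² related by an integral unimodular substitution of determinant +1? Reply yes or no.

D₁ = 401, D₂ = 401
river cycle of f (length 10): (11, 15, -4), (-4, 17, 7), (7, 11, -10), (-10, 9, 8), (8, 7, -11), (-11, 15, 4), (4, 17, -7), (-7, 11, 10), (10, 9, -8), (-8, 7, 11)
river cycle of g (length 10): (8, 9, -10), (-10, 11, 7), (7, 17, -4), (-4, 15, 11), (11, 7, -8), (-8, 9, 10), (10, 11, -7), (-7, 17, 4), (4, 15, -11), (-11, 7, 8)
cycles differ ⇒ inequivalent

no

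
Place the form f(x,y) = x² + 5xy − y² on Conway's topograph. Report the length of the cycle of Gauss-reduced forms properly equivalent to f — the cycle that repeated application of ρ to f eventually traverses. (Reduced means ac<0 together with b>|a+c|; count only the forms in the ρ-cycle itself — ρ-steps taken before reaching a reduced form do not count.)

D = 29, ⌊√D⌋ = 5
river: ρ → (-1,5,1)
river: ρ → (1,5,-1)
ρ-cycle length = 2 (tail of 0 descent steps not counted)

2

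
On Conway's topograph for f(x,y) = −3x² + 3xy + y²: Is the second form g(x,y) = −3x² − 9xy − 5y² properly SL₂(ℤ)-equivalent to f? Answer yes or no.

D₁ = 21, D₂ = 21
river cycle of f (length 2): (1, 3, -3), (-3, 3, 1)
river cycle of g (length 2): (1, 3, -3), (-3, 3, 1)
cycles coincide ⇒ equivalent

yes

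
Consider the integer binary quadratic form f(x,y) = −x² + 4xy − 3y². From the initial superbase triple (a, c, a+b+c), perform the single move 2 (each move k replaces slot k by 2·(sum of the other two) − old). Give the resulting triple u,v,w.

start (-1,-3,0) = (f(1,0),f(0,1),f(1,1))
replace slot 2: 2·((-1)+0) − (-3) = 1 → (-1,1,0)

-1,1,0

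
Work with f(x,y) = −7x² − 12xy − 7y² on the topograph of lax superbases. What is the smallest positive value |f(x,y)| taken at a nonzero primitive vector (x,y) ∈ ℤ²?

translate: b→-2 (≡12 mod 14), so (7,12,7)→(7,-2,2)
flip: (7,-2,2)→(2,2,7)
reduced (well bottom): (2,2,7) with a≤c, −a<b≤a
well minimum |f| = |-2| = 2 (negative-definite)

2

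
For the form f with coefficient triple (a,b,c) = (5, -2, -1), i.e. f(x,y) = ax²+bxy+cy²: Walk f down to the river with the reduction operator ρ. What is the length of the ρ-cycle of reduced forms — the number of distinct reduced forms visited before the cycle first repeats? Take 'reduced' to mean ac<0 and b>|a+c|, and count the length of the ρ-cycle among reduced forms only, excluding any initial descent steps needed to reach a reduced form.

D = 24, ⌊√D⌋ = 4
descent: ρ → (-1,4,2)  [lands on river]
river: ρ → (2,4,-1)
ρ-cycle length = 2 (tail of 1 descent step not counted)

2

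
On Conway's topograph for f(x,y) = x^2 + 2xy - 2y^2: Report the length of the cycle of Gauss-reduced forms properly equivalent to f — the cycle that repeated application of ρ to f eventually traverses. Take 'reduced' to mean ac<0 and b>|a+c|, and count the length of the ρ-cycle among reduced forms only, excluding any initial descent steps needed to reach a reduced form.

D = 12, ⌊√D⌋ = 3
river: ρ → (-2,2,1)
river: ρ → (1,2,-2)
ρ-cycle length = 2 (tail of 0 descent steps not counted)

2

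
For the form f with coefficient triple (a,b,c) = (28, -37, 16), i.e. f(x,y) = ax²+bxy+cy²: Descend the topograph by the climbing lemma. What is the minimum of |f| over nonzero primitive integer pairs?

translate: b→19 (≡-37 mod 56), so (28,-37,16)→(28,19,7)
flip: (28,19,7)→(7,-19,28)
translate: b→-5 (≡-19 mod 14), so (7,-19,28)→(7,-5,16)
reduced (well bottom): (7,-5,16) with a≤c, −a<b≤a
well minimum = a = 7

7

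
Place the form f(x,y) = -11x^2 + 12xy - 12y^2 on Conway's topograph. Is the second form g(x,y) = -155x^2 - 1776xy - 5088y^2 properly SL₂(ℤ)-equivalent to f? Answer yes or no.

D₁ = -384, D₂ = -384
f is negative-definite; reduce −f:
−f: translate: b→10 (≡-12 mod 22), so (11,-12,12)→(11,10,11)
−f: reduced (well bottom): (11,10,11) with a≤c, −a<b≤a
flip sign back: reduced form of f is (-11,-10,-11)
g is negative-definite; reduce −g:
−g: translate: b→-84 (≡1776 mod 310), so (155,1776,5088)→(155,-84,12)
−g: flip: (155,-84,12)→(12,84,155)
−g: translate: b→12 (≡84 mod 24), so (12,84,155)→(12,12,11)
−g: flip: (12,12,11)→(11,-12,12)
−g: translate: b→10 (≡-12 mod 22), so (11,-12,12)→(11,10,11)
−g: reduced (well bottom): (11,10,11) with a≤c, −a<b≤a
flip sign back: reduced form of g is (-11,-10,-11)
reduced forms (-11, -10, -11) vs (-11, -10, -11) ⇒ equivalent

yes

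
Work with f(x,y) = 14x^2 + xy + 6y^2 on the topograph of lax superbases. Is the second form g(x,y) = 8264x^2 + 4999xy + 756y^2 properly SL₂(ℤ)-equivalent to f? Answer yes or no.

D₁ = -335, D₂ = -335
f: flip: (14,1,6)→(6,-1,14)
f: reduced (well bottom): (6,-1,14) with a≤c, −a<b≤a
g: flip: (8264,4999,756)→(756,-4999,8264)
g: translate: b→-463 (≡-4999 mod 1512), so (756,-4999,8264)→(756,-463,71)
g: flip: (756,-463,71)→(71,463,756)
g: translate: b→37 (≡463 mod 142), so (71,463,756)→(71,37,6)
g: flip: (71,37,6)→(6,-37,71)
g: translate: b→-1 (≡-37 mod 12), so (6,-37,71)→(6,-1,14)
g: reduced (well bottom): (6,-1,14) with a≤c, −a<b≤a
reduced forms (6, -1, 14) vs (6, -1, 14) ⇒ equivalent

yes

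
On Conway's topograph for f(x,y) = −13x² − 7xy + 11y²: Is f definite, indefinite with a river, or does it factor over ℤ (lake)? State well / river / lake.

D = b²−4ac = (-7)² − 4·(-13)·11 = 621
D > 0 non-square ⇒ indefinite ⇒ periodic river

river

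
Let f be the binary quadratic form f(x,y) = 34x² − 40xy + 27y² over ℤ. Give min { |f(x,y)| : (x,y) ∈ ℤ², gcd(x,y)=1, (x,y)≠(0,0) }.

translate: b→28 (≡-40 mod 68), so (34,-40,27)→(34,28,21)
flip: (34,28,21)→(21,-28,34)
translate: b→14 (≡-28 mod 42), so (21,-28,34)→(21,14,27)
reduced (well bottom): (21,14,27) with a≤c, −a<b≤a
well minimum = a = 21

21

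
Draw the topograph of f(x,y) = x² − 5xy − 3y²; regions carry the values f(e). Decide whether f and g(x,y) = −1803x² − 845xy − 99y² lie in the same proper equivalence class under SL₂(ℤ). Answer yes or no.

D₁ = 37, D₂ = 37
river cycle of f (length 6): (-3, 5, 1), (1, 5, -3), (-3, 1, 3), (3, 5, -1), (-1, 5, 3), (3, 1, -3)
river cycle of g (length 6): (1, 5, -3), (-3, 1, 3), (3, 5, -1), (-1, 5, 3), (3, 1, -3), (-3, 5, 1)
cycles coincide ⇒ equivalent

yes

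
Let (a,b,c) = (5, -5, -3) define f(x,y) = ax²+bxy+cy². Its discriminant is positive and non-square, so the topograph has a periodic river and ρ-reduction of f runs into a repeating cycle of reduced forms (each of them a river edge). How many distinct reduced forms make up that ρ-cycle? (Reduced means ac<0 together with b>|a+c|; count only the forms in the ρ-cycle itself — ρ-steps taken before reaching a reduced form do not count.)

D = 85, ⌊√D⌋ = 9
descent: ρ → (-3,5,5)  [lands on river]
river: ρ → (5,5,-3)
river: ρ → (-3,7,3)
river: ρ → (3,5,-5)
river: ρ → (-5,5,3)
river: ρ → (3,7,-3)
ρ-cycle length = 6 (tail of 1 descent step not counted)

6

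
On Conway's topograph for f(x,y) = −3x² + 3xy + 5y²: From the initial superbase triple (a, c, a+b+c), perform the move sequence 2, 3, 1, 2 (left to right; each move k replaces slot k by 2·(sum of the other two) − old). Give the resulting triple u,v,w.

start (-3,5,5) = (f(1,0),f(0,1),f(1,1))
replace slot 2: 2·((-3)+5) − 5 = -1 → (-3,-1,5)
replace slot 3: 2·((-3)+(-1)) − 5 = -13 → (-3,-1,-13)
replace slot 1: 2·((-1)+(-13)) − (-3) = -25 → (-25,-1,-13)
replace slot 2: 2·((-25)+(-13)) − (-1) = -75 → (-25,-75,-13)

-25,-75,-13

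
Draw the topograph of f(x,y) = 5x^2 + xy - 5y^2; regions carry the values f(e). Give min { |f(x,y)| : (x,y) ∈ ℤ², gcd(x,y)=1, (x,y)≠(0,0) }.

river: ρ → (-5,9,1)
river: ρ → (1,9,-5)
river: ρ → (-5,1,5)
river: ρ → (5,9,-1)
river: ρ → (-1,9,5)
river: ρ → (5,1,-5)
closes: descent 0, river 6
min |a| on river = 1

1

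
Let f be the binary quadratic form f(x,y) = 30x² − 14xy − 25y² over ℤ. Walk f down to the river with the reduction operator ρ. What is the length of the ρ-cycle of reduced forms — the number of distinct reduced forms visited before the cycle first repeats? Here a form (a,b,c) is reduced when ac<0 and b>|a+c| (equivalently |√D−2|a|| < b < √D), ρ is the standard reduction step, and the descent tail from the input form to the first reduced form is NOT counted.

D = 3196, ⌊√D⌋ = 56
descent: ρ → (-25,14,30)  [lands on river]
river: ρ → (30,46,-9)
river: ρ → (-9,44,35)
river: ρ → (35,26,-18)
river: ρ → (-18,46,15)
river: ρ → (15,44,-21)
river: ρ → (-21,40,19)
river: ρ → (19,36,-25)
ρ-cycle length = 8 (tail of 1 descent step not counted)

8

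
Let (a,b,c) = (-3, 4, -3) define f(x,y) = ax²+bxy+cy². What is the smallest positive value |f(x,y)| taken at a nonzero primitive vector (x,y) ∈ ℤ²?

translate: b→2 (≡-4 mod 6), so (3,-4,3)→(3,2,2)
flip: (3,2,2)→(2,-2,3)
translate: b→2 (≡-2 mod 4), so (2,-2,3)→(2,2,3)
reduced (well bottom): (2,2,3) with a≤c, −a<b≤a
well minimum |f| = |-2| = 2 (negative-definite)

2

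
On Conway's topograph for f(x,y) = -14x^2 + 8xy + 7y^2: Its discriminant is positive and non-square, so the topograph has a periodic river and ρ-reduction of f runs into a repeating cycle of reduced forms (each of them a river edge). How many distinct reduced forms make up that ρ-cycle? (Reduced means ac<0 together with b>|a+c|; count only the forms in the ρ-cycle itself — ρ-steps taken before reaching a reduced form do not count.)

D = 456, ⌊√D⌋ = 21
river: ρ → (7,20,-2)
river: ρ → (-2,20,7)
river: ρ → (7,8,-14)
river: ρ → (-14,20,1)
river: ρ → (1,20,-14)
river: ρ → (-14,8,7)
ρ-cycle length = 6 (tail of 0 descent steps not counted)

6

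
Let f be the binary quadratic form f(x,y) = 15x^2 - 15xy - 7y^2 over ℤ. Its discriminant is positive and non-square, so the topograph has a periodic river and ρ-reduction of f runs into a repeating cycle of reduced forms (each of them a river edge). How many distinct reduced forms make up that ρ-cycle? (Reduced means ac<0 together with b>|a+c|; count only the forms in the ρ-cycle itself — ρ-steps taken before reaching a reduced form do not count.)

D = 645, ⌊√D⌋ = 25
descent: ρ → (-7,15,15)  [lands on river]
river: ρ → (15,15,-7)
river: ρ → (-7,13,17)
river: ρ → (17,21,-3)
river: ρ → (-3,21,17)
river: ρ → (17,13,-7)
ρ-cycle length = 6 (tail of 1 descent step not counted)

6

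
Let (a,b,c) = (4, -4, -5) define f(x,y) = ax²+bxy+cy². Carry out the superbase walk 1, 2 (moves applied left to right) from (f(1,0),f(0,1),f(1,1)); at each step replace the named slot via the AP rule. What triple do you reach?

start (4,-5,-5) = (f(1,0),f(0,1),f(1,1))
replace slot 1: 2·((-5)+(-5)) − 4 = -24 → (-24,-5,-5)
replace slot 2: 2·((-24)+(-5)) − (-5) = -53 → (-24,-53,-5)

-24,-53,-5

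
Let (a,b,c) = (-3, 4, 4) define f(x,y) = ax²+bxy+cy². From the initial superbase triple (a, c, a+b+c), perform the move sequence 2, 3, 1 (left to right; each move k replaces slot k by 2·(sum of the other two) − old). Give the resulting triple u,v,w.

start (-3,4,5) = (f(1,0),f(0,1),f(1,1))
replace slot 2: 2·((-3)+5) − 4 = 0 → (-3,0,5)
replace slot 3: 2·((-3)+0) − 5 = -11 → (-3,0,-11)
replace slot 1: 2·(0+(-11)) − (-3) = -19 → (-19,0,-11)

-19,0,-11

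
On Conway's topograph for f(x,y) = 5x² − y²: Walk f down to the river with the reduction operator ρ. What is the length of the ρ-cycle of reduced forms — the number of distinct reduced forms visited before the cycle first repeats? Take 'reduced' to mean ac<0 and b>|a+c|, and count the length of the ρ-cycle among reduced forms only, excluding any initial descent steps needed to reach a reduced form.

D = 20, ⌊√D⌋ = 4
descent: ρ → (-1,4,1)  [lands on river]
river: ρ → (1,4,-1)
ρ-cycle length = 2 (tail of 1 descent step not counted)

2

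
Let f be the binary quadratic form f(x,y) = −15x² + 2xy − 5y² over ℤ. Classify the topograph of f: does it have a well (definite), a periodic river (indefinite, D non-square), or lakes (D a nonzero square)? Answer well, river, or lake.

D = b²−4ac = 2² − 4·(-15)·(-5) = -296
D < 0 ⇒ definite ⇒ every region one sign ⇒ single well

well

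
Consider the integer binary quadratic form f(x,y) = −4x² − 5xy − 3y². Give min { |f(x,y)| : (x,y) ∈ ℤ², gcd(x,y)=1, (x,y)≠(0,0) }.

translate: b→-3 (≡5 mod 8), so (4,5,3)→(4,-3,2)
flip: (4,-3,2)→(2,3,4)
translate: b→-1 (≡3 mod 4), so (2,3,4)→(2,-1,3)
reduced (well bottom): (2,-1,3) with a≤c, −a<b≤a
well minimum |f| = |-2| = 2 (negative-definite)

2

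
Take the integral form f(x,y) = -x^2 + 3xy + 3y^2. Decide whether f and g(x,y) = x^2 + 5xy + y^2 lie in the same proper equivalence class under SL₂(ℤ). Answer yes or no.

D₁ = 21, D₂ = 21
river cycle of f (length 2): (3, 3, -1), (-1, 3, 3)
river cycle of g (length 2): (1, 3, -3), (-3, 3, 1)
cycles differ ⇒ inequivalent

no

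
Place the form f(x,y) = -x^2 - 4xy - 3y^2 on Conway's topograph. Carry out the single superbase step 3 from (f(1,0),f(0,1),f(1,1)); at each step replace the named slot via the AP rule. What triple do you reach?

start (-1,-3,-8) = (f(1,0),f(0,1),f(1,1))
replace slot 3: 2·((-1)+(-3)) − (-8) = 0 → (-1,-3,0)

-1,-3,0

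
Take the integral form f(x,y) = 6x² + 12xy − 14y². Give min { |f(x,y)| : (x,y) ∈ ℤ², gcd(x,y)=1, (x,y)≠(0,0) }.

river: ρ → (-14,16,4)
river: ρ → (4,16,-14)
river: ρ → (-14,12,6)
river: ρ → (6,12,-14)
closes: descent 0, river 4
min |a| on river = 4

4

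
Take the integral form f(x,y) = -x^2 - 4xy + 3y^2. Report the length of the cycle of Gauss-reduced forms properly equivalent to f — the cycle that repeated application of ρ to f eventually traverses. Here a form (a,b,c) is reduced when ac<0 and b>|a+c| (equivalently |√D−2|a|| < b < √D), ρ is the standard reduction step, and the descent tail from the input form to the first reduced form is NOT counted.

D = 28, ⌊√D⌋ = 5
descent: ρ → (3,4,-1)  [lands on river]
river: ρ → (-1,4,3)
river: ρ → (3,2,-2)
river: ρ → (-2,2,3)
ρ-cycle length = 4 (tail of 1 descent step not counted)

4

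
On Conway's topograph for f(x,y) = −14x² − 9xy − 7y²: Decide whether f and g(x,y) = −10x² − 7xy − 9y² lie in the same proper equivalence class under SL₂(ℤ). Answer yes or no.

D₁ = -311, D₂ = -311
f is negative-definite; reduce −f:
−f: flip: (14,9,7)→(7,-9,14)
−f: translate: b→5 (≡-9 mod 14), so (7,-9,14)→(7,5,12)
−f: reduced (well bottom): (7,5,12) with a≤c, −a<b≤a
flip sign back: reduced form of f is (-7,-5,-12)
g is negative-definite; reduce −g:
−g: flip: (10,7,9)→(9,-7,10)
−g: reduced (well bottom): (9,-7,10) with a≤c, −a<b≤a
flip sign back: reduced form of g is (-9,7,-10)
reduced forms (-7, -5, -12) vs (-9, 7, -10) ⇒ inequivalent

no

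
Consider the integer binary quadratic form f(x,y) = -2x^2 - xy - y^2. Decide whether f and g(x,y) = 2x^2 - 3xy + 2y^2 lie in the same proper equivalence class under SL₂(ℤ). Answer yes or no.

D₁ = -7, D₂ = -7
f is negative-definite; reduce −f:
−f: flip: (2,1,1)→(1,-1,2)
−f: translate: b→1 (≡-1 mod 2), so (1,-1,2)→(1,1,2)
−f: reduced (well bottom): (1,1,2) with a≤c, −a<b≤a
flip sign back: reduced form of f is (-1,-1,-2)
g: translate: b→1 (≡-3 mod 4), so (2,-3,2)→(2,1,1)
g: flip: (2,1,1)→(1,-1,2)
g: translate: b→1 (≡-1 mod 2), so (1,-1,2)→(1,1,2)
g: reduced (well bottom): (1,1,2) with a≤c, −a<b≤a
reduced forms (-1, -1, -2) vs (1, 1, 2) ⇒ inequivalent

no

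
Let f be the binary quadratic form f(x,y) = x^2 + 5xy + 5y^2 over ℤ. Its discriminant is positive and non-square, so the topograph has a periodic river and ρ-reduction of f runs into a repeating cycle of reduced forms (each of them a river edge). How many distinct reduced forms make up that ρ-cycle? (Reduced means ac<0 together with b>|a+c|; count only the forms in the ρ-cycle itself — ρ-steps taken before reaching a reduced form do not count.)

D = 5, ⌊√D⌋ = 2
descent: ρ → (5,5,1)
descent: ρ → (1,1,-1)  [lands on river]
river: ρ → (-1,1,1)
ρ-cycle length = 2 (tail of 2 descent steps not counted)

2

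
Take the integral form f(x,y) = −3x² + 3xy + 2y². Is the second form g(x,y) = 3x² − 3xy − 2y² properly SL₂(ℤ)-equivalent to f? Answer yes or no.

D₁ = 33, D₂ = 33
river cycle of f (length 4): (2, 5, -1), (-1, 5, 2), (2, 3, -3), (-3, 3, 2)
river cycle of g (length 4): (-2, 3, 3), (3, 3, -2), (-2, 5, 1), (1, 5, -2)
cycles differ ⇒ inequivalent

no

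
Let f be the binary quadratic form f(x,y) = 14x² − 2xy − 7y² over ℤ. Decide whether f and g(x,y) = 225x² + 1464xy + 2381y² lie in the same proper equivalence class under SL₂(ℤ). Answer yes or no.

D₁ = 396, D₂ = 396
river cycle of f (length 4): (-7, 16, 5), (5, 14, -10), (-10, 6, 9), (9, 12, -7)
river cycle of g (length 4): (-7, 16, 5), (5, 14, -10), (-10, 6, 9), (9, 12, -7)
cycles coincide ⇒ equivalent

yes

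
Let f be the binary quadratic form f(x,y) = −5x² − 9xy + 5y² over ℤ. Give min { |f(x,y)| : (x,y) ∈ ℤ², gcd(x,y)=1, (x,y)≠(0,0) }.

descent: ρ → (5,9,-5)  [lands on river]
river: ρ → (-5,11,3)
river: ρ → (3,13,-1)
river: ρ → (-1,13,3)
river: ρ → (3,11,-5)
river: ρ → (-5,9,5)
river: ρ → (5,11,-3)
river: ρ → (-3,13,1)
river: ρ → (1,13,-3)
river: ρ → (-3,11,5)
closes: descent 1, river 10
min |a| on river = 1

1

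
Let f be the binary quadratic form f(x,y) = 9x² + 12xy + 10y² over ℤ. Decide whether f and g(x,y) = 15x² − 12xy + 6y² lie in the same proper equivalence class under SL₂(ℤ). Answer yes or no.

D₁ = -216, D₂ = -216
f: translate: b→-6 (≡12 mod 18), so (9,12,10)→(9,-6,7)
f: flip: (9,-6,7)→(7,6,9)
f: reduced (well bottom): (7,6,9) with a≤c, −a<b≤a
g: flip: (15,-12,6)→(6,12,15)
g: translate: b→0 (≡12 mod 12), so (6,12,15)→(6,0,9)
g: reduced (well bottom): (6,0,9) with a≤c, −a<b≤a
reduced forms (7, 6, 9) vs (6, 0, 9) ⇒ inequivalent

no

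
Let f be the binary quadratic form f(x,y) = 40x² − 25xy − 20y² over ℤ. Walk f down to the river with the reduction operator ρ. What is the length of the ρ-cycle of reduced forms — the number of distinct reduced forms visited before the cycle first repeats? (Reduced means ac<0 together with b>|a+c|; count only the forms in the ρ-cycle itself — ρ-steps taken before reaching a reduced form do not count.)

D = 3825, ⌊√D⌋ = 61
descent: ρ → (-20,25,40)  [lands on river]
river: ρ → (40,55,-5)
river: ρ → (-5,55,40)
river: ρ → (40,25,-20)
river: ρ → (-20,55,10)
river: ρ → (10,45,-45)
river: ρ → (-45,45,10)
river: ρ → (10,55,-20)
ρ-cycle length = 8 (tail of 1 descent step not counted)

8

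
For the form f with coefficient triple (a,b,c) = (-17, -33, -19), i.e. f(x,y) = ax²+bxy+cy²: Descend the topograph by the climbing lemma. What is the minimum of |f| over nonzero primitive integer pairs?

translate: b→-1 (≡33 mod 34), so (17,33,19)→(17,-1,3)
flip: (17,-1,3)→(3,1,17)
reduced (well bottom): (3,1,17) with a≤c, −a<b≤a
well minimum |f| = |-3| = 3 (negative-definite)

3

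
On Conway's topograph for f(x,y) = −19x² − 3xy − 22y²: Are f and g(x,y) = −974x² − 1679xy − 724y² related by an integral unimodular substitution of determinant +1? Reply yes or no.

D₁ = -1663, D₂ = -1663
f is negative-definite; reduce −f:
−f: reduced (well bottom): (19,3,22) with a≤c, −a<b≤a
flip sign back: reduced form of f is (-19,-3,-22)
g is negative-definite; reduce −g:
−g: translate: b→-269 (≡1679 mod 1948), so (974,1679,724)→(974,-269,19)
−g: flip: (974,-269,19)→(19,269,974)
−g: translate: b→3 (≡269 mod 38), so (19,269,974)→(19,3,22)
−g: reduced (well bottom): (19,3,22) with a≤c, −a<b≤a
flip sign back: reduced form of g is (-19,-3,-22)
reduced forms (-19, -3, -22) vs (-19, -3, -22) ⇒ equivalent

yes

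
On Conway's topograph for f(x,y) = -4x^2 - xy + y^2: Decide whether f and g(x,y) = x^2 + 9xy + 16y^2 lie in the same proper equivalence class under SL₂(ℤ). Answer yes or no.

D₁ = 17, D₂ = 17
river cycle of f (length 6): (1, 3, -2), (-2, 1, 2), (2, 3, -1), (-1, 3, 2), (2, 1, -2), (-2, 3, 1)
river cycle of g (length 6): (1, 3, -2), (-2, 1, 2), (2, 3, -1), (-1, 3, 2), (2, 1, -2), (-2, 3, 1)
cycles coincide ⇒ equivalent

yes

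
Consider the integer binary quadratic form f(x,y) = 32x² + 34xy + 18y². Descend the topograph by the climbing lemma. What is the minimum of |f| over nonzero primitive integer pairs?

translate: b→-30 (≡34 mod 64), so (32,34,18)→(32,-30,16)
flip: (32,-30,16)→(16,30,32)
translate: b→-2 (≡30 mod 32), so (16,30,32)→(16,-2,18)
reduced (well bottom): (16,-2,18) with a≤c, −a<b≤a
well minimum = a = 16

16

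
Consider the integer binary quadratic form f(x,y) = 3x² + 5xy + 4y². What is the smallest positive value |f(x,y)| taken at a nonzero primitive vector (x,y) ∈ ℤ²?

translate: b→-1 (≡5 mod 6), so (3,5,4)→(3,-1,2)
flip: (3,-1,2)→(2,1,3)
reduced (well bottom): (2,1,3) with a≤c, −a<b≤a
well minimum = a = 2

2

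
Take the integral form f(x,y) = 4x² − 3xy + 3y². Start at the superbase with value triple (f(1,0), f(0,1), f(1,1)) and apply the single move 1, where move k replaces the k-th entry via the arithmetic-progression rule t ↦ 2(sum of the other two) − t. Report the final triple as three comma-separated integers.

start (4,3,4) = (f(1,0),f(0,1),f(1,1))
replace slot 1: 2·(3+4) − 4 = 10 → (10,3,4)

10,3,4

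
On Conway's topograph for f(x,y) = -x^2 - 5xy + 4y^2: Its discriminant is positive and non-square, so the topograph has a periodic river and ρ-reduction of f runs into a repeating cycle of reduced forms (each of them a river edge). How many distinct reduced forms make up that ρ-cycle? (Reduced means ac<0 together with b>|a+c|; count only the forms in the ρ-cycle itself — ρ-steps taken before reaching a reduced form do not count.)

D = 41, ⌊√D⌋ = 6
descent: ρ → (4,5,-1)  [lands on river]
river: ρ → (-1,5,4)
river: ρ → (4,3,-2)
river: ρ → (-2,5,2)
river: ρ → (2,3,-4)
river: ρ → (-4,5,1)
river: ρ → (1,5,-4)
river: ρ → (-4,3,2)
river: ρ → (2,5,-2)
river: ρ → (-2,3,4)
ρ-cycle length = 10 (tail of 1 descent step not counted)

10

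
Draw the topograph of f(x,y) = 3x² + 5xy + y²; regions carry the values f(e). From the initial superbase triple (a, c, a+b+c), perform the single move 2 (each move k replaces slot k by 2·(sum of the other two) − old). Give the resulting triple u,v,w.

start (3,1,9) = (f(1,0),f(0,1),f(1,1))
replace slot 2: 2·(3+9) − 1 = 23 → (3,23,9)

3,23,9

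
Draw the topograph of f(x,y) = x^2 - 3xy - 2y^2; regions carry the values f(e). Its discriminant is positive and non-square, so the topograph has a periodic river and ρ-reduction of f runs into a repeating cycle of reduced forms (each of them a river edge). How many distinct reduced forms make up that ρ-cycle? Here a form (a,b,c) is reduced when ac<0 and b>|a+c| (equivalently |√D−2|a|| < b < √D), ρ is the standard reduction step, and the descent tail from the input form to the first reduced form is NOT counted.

D = 17, ⌊√D⌋ = 4
descent: ρ → (-2,3,1)  [lands on river]
river: ρ → (1,3,-2)
river: ρ → (-2,1,2)
river: ρ → (2,3,-1)
river: ρ → (-1,3,2)
river: ρ → (2,1,-2)
ρ-cycle length = 6 (tail of 1 descent step not counted)

6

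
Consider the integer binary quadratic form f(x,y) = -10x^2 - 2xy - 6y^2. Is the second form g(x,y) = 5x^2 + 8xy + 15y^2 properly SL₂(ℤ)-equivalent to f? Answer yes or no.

D₁ = -236, D₂ = -236
f is negative-definite; reduce −f:
−f: flip: (10,2,6)→(6,-2,10)
−f: reduced (well bottom): (6,-2,10) with a≤c, −a<b≤a
flip sign back: reduced form of f is (-6,2,-10)
g: translate: b→-2 (≡8 mod 10), so (5,8,15)→(5,-2,12)
g: reduced (well bottom): (5,-2,12) with a≤c, −a<b≤a
reduced forms (-6, 2, -10) vs (5, -2, 12) ⇒ inequivalent

no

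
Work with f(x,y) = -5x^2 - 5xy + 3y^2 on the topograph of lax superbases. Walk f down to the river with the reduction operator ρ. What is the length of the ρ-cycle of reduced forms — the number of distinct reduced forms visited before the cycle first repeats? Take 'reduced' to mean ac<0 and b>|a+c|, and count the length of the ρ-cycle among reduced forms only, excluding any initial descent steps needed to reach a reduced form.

D = 85, ⌊√D⌋ = 9
descent: ρ → (3,5,-5)  [lands on river]
river: ρ → (-5,5,3)
river: ρ → (3,7,-3)
river: ρ → (-3,5,5)
river: ρ → (5,5,-3)
river: ρ → (-3,7,3)
ρ-cycle length = 6 (tail of 1 descent step not counted)

6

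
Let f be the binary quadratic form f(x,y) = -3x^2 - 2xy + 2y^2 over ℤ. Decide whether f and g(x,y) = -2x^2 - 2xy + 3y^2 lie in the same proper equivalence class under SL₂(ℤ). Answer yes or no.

D₁ = 28, D₂ = 28
river cycle of f (length 4): (2, 2, -3), (-3, 4, 1), (1, 4, -3), (-3, 2, 2)
river cycle of g (length 4): (3, 2, -2), (-2, 2, 3), (3, 4, -1), (-1, 4, 3)
cycles differ ⇒ inequivalent

no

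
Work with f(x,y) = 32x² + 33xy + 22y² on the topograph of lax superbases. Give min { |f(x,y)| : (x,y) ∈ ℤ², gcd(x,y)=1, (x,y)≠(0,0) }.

translate: b→-31 (≡33 mod 64), so (32,33,22)→(32,-31,21)
flip: (32,-31,21)→(21,31,32)
translate: b→-11 (≡31 mod 42), so (21,31,32)→(21,-11,22)
reduced (well bottom): (21,-11,22) with a≤c, −a<b≤a
well minimum = a = 21

21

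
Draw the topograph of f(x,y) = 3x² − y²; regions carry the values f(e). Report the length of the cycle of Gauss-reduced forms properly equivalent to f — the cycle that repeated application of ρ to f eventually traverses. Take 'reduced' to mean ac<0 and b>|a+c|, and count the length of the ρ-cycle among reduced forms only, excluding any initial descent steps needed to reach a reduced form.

D = 12, ⌊√D⌋ = 3
descent: ρ → (-1,2,2)  [lands on river]
river: ρ → (2,2,-1)
ρ-cycle length = 2 (tail of 1 descent step not counted)

2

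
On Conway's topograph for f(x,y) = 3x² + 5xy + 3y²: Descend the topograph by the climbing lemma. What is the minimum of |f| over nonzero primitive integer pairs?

translate: b→-1 (≡5 mod 6), so (3,5,3)→(3,-1,1)
flip: (3,-1,1)→(1,1,3)
reduced (well bottom): (1,1,3) with a≤c, −a<b≤a
well minimum = a = 1

1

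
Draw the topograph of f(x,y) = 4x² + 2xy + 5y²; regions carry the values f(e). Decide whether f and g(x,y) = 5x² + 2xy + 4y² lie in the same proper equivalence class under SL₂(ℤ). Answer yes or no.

D₁ = -76, D₂ = -76
f: reduced (well bottom): (4,2,5) with a≤c, −a<b≤a
g: flip: (5,2,4)→(4,-2,5)
g: reduced (well bottom): (4,-2,5) with a≤c, −a<b≤a
reduced forms (4, 2, 5) vs (4, -2, 5) ⇒ inequivalent

no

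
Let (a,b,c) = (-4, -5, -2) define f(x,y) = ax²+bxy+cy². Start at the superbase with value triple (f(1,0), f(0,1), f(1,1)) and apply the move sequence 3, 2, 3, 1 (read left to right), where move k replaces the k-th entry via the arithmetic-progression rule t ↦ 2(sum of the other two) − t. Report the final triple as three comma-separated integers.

start (-4,-2,-11) = (f(1,0),f(0,1),f(1,1))
replace slot 3: 2·((-4)+(-2)) − (-11) = -1 → (-4,-2,-1)
replace slot 2: 2·((-4)+(-1)) − (-2) = -8 → (-4,-8,-1)
replace slot 3: 2·((-4)+(-8)) − (-1) = -23 → (-4,-8,-23)
replace slot 1: 2·((-8)+(-23)) − (-4) = -58 → (-58,-8,-23)

-58,-8,-23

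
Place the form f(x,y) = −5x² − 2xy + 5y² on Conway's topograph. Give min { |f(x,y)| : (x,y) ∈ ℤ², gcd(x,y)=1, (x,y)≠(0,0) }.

descent: ρ → (5,2,-5)  [lands on river]
river: ρ → (-5,8,2)
river: ρ → (2,8,-5)
river: ρ → (-5,2,5)
river: ρ → (5,8,-2)
river: ρ → (-2,8,5)
closes: descent 1, river 6
min |a| on river = 2

2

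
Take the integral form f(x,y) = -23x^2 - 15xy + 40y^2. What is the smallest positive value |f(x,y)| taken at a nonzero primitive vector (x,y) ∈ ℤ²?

descent: ρ → (40,15,-23)
descent: ρ → (-23,31,32)  [lands on river]
river: ρ → (32,33,-22)
river: ρ → (-22,55,10)
river: ρ → (10,45,-47)
river: ρ → (-47,49,8)
river: ρ → (8,47,-53)
river: ρ → (-53,59,2)
river: ρ → (2,61,-23)
closes: descent 2, river 8
min |a| on river = 2

2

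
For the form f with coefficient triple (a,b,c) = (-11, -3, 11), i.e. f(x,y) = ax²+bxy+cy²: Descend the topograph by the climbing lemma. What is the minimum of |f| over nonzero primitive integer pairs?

descent: ρ → (11,3,-11)  [lands on river]
river: ρ → (-11,19,3)
river: ρ → (3,17,-17)
river: ρ → (-17,17,3)
river: ρ → (3,19,-11)
river: ρ → (-11,3,11)
river: ρ → (11,19,-3)
river: ρ → (-3,17,17)
river: ρ → (17,17,-3)
river: ρ → (-3,19,11)
closes: descent 1, river 10
min |a| on river = 3

3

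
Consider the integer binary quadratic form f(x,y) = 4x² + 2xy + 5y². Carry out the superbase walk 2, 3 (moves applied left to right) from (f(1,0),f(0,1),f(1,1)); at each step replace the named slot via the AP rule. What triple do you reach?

start (4,5,11) = (f(1,0),f(0,1),f(1,1))
replace slot 2: 2·(4+11) − 5 = 25 → (4,25,11)
replace slot 3: 2·(4+25) − 11 = 47 → (4,25,47)

4,25,47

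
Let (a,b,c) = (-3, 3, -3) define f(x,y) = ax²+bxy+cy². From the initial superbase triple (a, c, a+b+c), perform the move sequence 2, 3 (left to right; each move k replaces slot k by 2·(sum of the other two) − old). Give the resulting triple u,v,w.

start (-3,-3,-3) = (f(1,0),f(0,1),f(1,1))
replace slot 2: 2·((-3)+(-3)) − (-3) = -9 → (-3,-9,-3)
replace slot 3: 2·((-3)+(-9)) − (-3) = -21 → (-3,-9,-21)

-3,-9,-21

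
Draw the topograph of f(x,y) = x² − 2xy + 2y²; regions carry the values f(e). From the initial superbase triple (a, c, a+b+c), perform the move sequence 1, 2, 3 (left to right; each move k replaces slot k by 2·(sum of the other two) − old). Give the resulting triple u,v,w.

start (1,2,1) = (f(1,0),f(0,1),f(1,1))
replace slot 1: 2·(2+1) − 1 = 5 → (5,2,1)
replace slot 2: 2·(5+1) − 2 = 10 → (5,10,1)
replace slot 3: 2·(5+10) − 1 = 29 → (5,10,29)

5,10,29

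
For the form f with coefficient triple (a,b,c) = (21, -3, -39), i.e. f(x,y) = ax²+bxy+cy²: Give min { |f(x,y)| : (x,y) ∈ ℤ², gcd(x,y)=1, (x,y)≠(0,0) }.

descent: ρ → (-39,3,21)
descent: ρ → (21,39,-21)  [lands on river]
river: ρ → (-21,45,15)
river: ρ → (15,45,-21)
river: ρ → (-21,39,21)
river: ρ → (21,45,-15)
river: ρ → (-15,45,21)
closes: descent 2, river 6
min |a| on river = 15

15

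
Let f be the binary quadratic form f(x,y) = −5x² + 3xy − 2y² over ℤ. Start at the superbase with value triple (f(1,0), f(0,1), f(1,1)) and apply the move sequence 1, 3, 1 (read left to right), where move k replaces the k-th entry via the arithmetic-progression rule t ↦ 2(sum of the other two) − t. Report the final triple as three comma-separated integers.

start (-5,-2,-4) = (f(1,0),f(0,1),f(1,1))
replace slot 1: 2·((-2)+(-4)) − (-5) = -7 → (-7,-2,-4)
replace slot 3: 2·((-7)+(-2)) − (-4) = -14 → (-7,-2,-14)
replace slot 1: 2·((-2)+(-14)) − (-7) = -25 → (-25,-2,-14)

-25,-2,-14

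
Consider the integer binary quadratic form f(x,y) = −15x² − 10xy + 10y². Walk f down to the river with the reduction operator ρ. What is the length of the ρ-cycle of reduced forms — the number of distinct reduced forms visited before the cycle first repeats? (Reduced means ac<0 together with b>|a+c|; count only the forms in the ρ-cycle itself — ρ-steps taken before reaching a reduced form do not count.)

D = 700, ⌊√D⌋ = 26
descent: ρ → (10,10,-15)  [lands on river]
river: ρ → (-15,20,5)
river: ρ → (5,20,-15)
river: ρ → (-15,10,10)
ρ-cycle length = 4 (tail of 1 descent step not counted)

4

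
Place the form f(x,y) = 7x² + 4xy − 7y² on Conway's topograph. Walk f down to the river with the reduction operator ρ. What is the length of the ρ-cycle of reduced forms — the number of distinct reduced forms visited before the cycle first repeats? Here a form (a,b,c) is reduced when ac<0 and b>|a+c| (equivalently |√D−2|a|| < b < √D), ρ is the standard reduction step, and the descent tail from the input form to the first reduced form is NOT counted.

D = 212, ⌊√D⌋ = 14
river: ρ → (-7,10,4)
river: ρ → (4,14,-1)
river: ρ → (-1,14,4)
river: ρ → (4,10,-7)
river: ρ → (-7,4,7)
river: ρ → (7,10,-4)
river: ρ → (-4,14,1)
river: ρ → (1,14,-4)
river: ρ → (-4,10,7)
river: ρ → (7,4,-7)
ρ-cycle length = 10 (tail of 0 descent steps not counted)

10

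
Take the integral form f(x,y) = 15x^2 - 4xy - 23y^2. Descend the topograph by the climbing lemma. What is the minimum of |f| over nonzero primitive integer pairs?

descent: ρ → (-23,4,15)
descent: ρ → (15,26,-12)  [lands on river]
river: ρ → (-12,22,19)
river: ρ → (19,16,-15)
river: ρ → (-15,14,20)
river: ρ → (20,26,-9)
river: ρ → (-9,28,17)
river: ρ → (17,6,-20)
river: ρ → (-20,34,3)
river: ρ → (3,32,-31)
river: ρ → (-31,30,4)
river: ρ → (4,34,-15)
river: ρ → (-15,26,12)
river: ρ → (12,22,-19)
river: ρ → (-19,16,15)
river: ρ → (15,14,-20)
river: ρ → (-20,26,9)
river: ρ → (9,28,-17)
river: ρ → (-17,6,20)
river: ρ → (20,34,-3)
river: ρ → (-3,32,31)
river: ρ → (31,30,-4)
river: ρ → (-4,34,15)
closes: descent 2, river 22
min |a| on river = 3

3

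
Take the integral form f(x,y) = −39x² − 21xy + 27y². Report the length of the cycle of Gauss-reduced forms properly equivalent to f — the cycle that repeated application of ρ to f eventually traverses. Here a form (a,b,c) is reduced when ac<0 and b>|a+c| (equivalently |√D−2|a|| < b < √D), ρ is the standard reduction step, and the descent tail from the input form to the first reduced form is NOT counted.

D = 4653, ⌊√D⌋ = 68
descent: ρ → (27,21,-39)  [lands on river]
river: ρ → (-39,57,9)
river: ρ → (9,51,-57)
river: ρ → (-57,63,3)
river: ρ → (3,63,-57)
river: ρ → (-57,51,9)
river: ρ → (9,57,-39)
river: ρ → (-39,21,27)
river: ρ → (27,33,-33)
river: ρ → (-33,33,27)
ρ-cycle length = 10 (tail of 1 descent step not counted)

10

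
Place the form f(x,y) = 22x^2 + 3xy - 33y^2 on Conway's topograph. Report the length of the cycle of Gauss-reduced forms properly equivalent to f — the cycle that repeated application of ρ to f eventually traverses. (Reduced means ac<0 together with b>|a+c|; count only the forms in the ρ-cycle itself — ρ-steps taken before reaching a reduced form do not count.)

D = 2913, ⌊√D⌋ = 53
descent: ρ → (-33,-3,22)
descent: ρ → (22,47,-8)  [lands on river]
river: ρ → (-8,49,16)
river: ρ → (16,47,-11)
river: ρ → (-11,41,28)
river: ρ → (28,15,-24)
river: ρ → (-24,33,19)
river: ρ → (19,43,-14)
river: ρ → (-14,41,22)
ρ-cycle length = 8 (tail of 2 descent steps not counted)

8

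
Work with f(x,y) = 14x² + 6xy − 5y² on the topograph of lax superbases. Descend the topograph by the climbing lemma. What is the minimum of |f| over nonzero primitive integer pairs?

descent: ρ → (-5,14,6)  [lands on river]
river: ρ → (6,10,-9)
river: ρ → (-9,8,7)
river: ρ → (7,6,-10)
river: ρ → (-10,14,3)
river: ρ → (3,16,-5)
closes: descent 1, river 6
min |a| on river = 3

3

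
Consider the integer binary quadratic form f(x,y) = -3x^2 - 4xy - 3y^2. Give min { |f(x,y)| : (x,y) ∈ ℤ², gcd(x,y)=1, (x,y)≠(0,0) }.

translate: b→-2 (≡4 mod 6), so (3,4,3)→(3,-2,2)
flip: (3,-2,2)→(2,2,3)
reduced (well bottom): (2,2,3) with a≤c, −a<b≤a
well minimum |f| = |-2| = 2 (negative-definite)

2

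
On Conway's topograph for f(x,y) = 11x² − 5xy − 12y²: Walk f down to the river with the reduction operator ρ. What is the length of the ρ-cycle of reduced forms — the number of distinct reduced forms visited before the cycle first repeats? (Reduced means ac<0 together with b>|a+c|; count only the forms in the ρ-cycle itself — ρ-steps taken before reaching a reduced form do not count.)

D = 553, ⌊√D⌋ = 23
descent: ρ → (-12,5,11)  [lands on river]
river: ρ → (11,17,-6)
river: ρ → (-6,19,8)
river: ρ → (8,13,-12)
river: ρ → (-12,11,9)
river: ρ → (9,7,-14)
river: ρ → (-14,21,2)
river: ρ → (2,23,-3)
river: ρ → (-3,19,16)
river: ρ → (16,13,-6)
river: ρ → (-6,23,1)
river: ρ → (1,23,-6)
river: ρ → (-6,13,16)
river: ρ → (16,19,-3)
river: ρ → (-3,23,2)
river: ρ → (2,21,-14)
river: ρ → (-14,7,9)
river: ρ → (9,11,-12)
river: ρ → (-12,13,8)
river: ρ → (8,19,-6)
river: ρ → (-6,17,11)
river: ρ → (11,5,-12)
river: ρ → (-12,19,4)
river: ρ → (4,21,-7)
river: ρ → (-7,21,4)
river: ρ → (4,19,-12)
ρ-cycle length = 26 (tail of 1 descent step not counted)

26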